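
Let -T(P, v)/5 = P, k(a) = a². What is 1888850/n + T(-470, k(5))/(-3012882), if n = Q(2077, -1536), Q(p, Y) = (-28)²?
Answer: 1422720080825/590524872 ≈ 2409.2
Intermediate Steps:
T(P, v) = -5*P
Q(p, Y) = 784
n = 784
1888850/n + T(-470, k(5))/(-3012882) = 1888850/784 - 5*(-470)/(-3012882) = 1888850*(1/784) + 2350*(-1/3012882) = 944425/392 - 1175/1506441 = 1422720080825/590524872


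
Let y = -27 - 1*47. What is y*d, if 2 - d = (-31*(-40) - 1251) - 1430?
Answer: -106782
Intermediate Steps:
d = 1443 (d = 2 - ((-31*(-40) - 1251) - 1430) = 2 - ((1240 - 1251) - 1430) = 2 - (-11 - 1430) = 2 - 1*(-1441) = 2 + 1441 = 1443)
y = -74 (y = -27 - 47 = -74)
y*d = -74*1443 = -106782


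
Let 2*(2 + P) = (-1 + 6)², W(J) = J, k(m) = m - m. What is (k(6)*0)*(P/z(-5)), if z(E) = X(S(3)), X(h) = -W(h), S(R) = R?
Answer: 0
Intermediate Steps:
k(m) = 0
X(h) = -h
z(E) = -3 (z(E) = -1*3 = -3)
P = 21/2 (P = -2 + (-1 + 6)²/2 = -2 + (½)*5² = -2 + (½)*25 = -2 + 25/2 = 21/2 ≈ 10.500)
(k(6)*0)*(P/z(-5)) = (0*0)*((21/2)/(-3)) = 0*((21/2)*(-⅓)) = 0*(-7/2) = 0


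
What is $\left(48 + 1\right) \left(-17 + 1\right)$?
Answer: $-784$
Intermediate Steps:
$\left(48 + 1\right) \left(-17 + 1\right) = 49 \left(-16\right) = -784$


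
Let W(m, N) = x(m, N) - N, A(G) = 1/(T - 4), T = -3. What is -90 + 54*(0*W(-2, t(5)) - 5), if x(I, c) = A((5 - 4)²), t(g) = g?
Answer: -360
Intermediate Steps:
A(G) = -⅐ (A(G) = 1/(-3 - 4) = 1/(-7) = -⅐)
x(I, c) = -⅐
W(m, N) = -⅐ - N
-90 + 54*(0*W(-2, t(5)) - 5) = -90 + 54*(0*(-⅐ - 1*5) - 5) = -90 + 54*(0*(-⅐ - 5) - 5) = -90 + 54*(0*(-36/7) - 5) = -90 + 54*(0 - 5) = -90 + 54*(-5) = -90 - 270 = -360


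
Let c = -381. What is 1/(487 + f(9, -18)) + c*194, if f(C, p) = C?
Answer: -36661343/496 ≈ -73914.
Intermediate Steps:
1/(487 + f(9, -18)) + c*194 = 1/(487 + 9) - 381*194 = 1/496 - 73914 = -36661343/496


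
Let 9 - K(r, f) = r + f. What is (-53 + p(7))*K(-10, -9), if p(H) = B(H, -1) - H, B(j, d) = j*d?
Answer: -1876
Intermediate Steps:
B(j, d) = d*j
K(r, f) = 9 - f - r (K(r, f) = 9 - (r + f) = 9 - (f + r) = 9 + (-f - r) = 9 - f - r)
p(H) = -2*H (p(H) = -H - H = -2*H)
(-53 + p(7))*K(-10, -9) = (-53 - 2*7)*(9 - 1*(-9) - 1*(-10)) = (-53 - 14)*(9 + 9 + 10) = -67*28 = -1876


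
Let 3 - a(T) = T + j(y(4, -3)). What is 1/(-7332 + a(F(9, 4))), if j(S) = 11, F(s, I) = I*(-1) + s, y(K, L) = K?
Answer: -1/7345 ≈ -0.00013615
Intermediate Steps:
F(s, I) = s - I (F(s, I) = -I + s = s - I)
a(T) = -8 - T (a(T) = 3 - (T + 11) = 3 - (11 + T) = 3 + (-11 - T) = -8 - T)
1/(-7332 + a(F(9, 4))) = 1/(-7332 + (-8 - (9 - 1*4))) = 1/(-7332 + (-8 - (9 - 4))) = 1/(-7332 + (-8 - 1*5)) = 1/(-7332 + (-8 - 5)) = 1/(-7332 - 13) = 1/(-7345) = -1/7345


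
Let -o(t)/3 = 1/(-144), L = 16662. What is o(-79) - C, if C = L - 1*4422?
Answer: -587519/48 ≈ -12240.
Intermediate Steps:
o(t) = 1/48 (o(t) = -3/(-144) = -3*(-1/144) = 1/48)
C = 12240 (C = 16662 - 1*4422 = 16662 - 4422 = 12240)
o(-79) - C = 1/48 - 1*12240 = 1/48 - 12240 = -587519/48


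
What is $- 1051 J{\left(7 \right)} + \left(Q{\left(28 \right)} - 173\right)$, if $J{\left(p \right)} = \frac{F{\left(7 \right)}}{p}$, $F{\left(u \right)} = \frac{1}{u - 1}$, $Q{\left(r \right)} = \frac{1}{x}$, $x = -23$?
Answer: $- \frac{191333}{966} \approx -198.07$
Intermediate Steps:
$Q{\left(r \right)} = - \frac{1}{23}$ ($Q{\left(r \right)} = \frac{1}{-23} = - \frac{1}{23}$)
$F{\left(u \right)} = \frac{1}{-1 + u}$
$J{\left(p \right)} = \frac{1}{6 p}$ ($J{\left(p \right)} = \frac{1}{\left(-1 + 7\right) p} = \frac{1}{6 p}$)
$- 1051 J{\left(7 \right)} + \left(Q{\left(28 \right)} - 173\right) = - 1051 \frac{1}{6 \cdot 7} - \frac{3980}{23} = - 1051 \cdot \frac{1}{6} \cdot \frac{1}{7} - \frac{3980}{23} = \left(-1051\right) \frac{1}{42} - \frac{3980}{23} = - \frac{1051}{42} - \frac{3980}{23} = - \frac{191333}{966}$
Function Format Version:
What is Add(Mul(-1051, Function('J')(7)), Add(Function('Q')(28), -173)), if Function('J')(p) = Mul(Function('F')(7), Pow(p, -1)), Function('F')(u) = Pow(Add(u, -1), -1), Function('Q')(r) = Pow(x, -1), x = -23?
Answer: Rational(-191333, 966) ≈ -198.07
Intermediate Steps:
Function('Q')(r) = Rational(-1, 23) (Function('Q')(r) = Pow(-23, -1) = Rational(-1, 23))
Function('F')(u) = Pow(Add(-1, u), -1)
Function('J')(p) = Mul(Rational(1, 6), Pow(p, -1)) (Function('J')(p) = Mul(Pow(Add(-1, 7), -1), Pow(p, -1)) = Mul(Pow(6, -1), Pow(p, -1)) = Mul(Rational(1, 6), Pow(p, -1)))
Add(Mul(-1051, Function('J')(7)), Add(Function('Q')(28), -173)) = Add(Mul(-1051, Mul(Rational(1, 6), Pow(7, -1))), Add(Rational(-1, 23), -173)) = Add(Mul(-1051, Mul(Rational(1, 6), Rational(1, 7))), Rational(-3980, 23)) = Add(Mul(-1051, Rational(1, 42)), Rational(-3980, 23)) = Add(Rational(-1051, 42), Rational(-3980, 23)) = Rational(-191333, 966)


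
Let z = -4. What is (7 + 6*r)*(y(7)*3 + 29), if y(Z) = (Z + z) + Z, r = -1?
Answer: 59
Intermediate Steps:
y(Z) = -4 + 2*Z (y(Z) = (Z - 4) + Z = (-4 + Z) + Z = -4 + 2*Z)
(7 + 6*r)*(y(7)*3 + 29) = (7 + 6*(-1))*((-4 + 2*7)*3 + 29) = (7 - 6)*((-4 + 14)*3 + 29) = 1*(10*3 + 29) = 1*(30 + 29) = 1*59 = 59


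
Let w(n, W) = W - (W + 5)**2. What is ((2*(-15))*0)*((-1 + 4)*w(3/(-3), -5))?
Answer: 0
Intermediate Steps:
w(n, W) = W - (5 + W)**2
((2*(-15))*0)*((-1 + 4)*w(3/(-3), -5)) = ((2*(-15))*0)*((-1 + 4)*(-5 - (5 - 5)**2)) = (-30*0)*(3*(-5 - 1*0**2)) = 0*(3*(-5 - 1*0)) = 0*(3*(-5 + 0)) = 0*(3*(-5)) = 0*(-15) = 0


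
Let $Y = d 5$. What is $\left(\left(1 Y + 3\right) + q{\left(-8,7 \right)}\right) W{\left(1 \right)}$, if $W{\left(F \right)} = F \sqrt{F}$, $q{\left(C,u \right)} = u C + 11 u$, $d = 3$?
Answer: $39$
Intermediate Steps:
$Y = 15$ ($Y = 3 \cdot 5 = 15$)
$q{\left(C,u \right)} = 11 u + C u$ ($q{\left(C,u \right)} = C u + 11 u = 11 u + C u$)
$W{\left(F \right)} = F^{\frac{3}{2}}$
$\left(\left(1 Y + 3\right) + q{\left(-8,7 \right)}\right) W{\left(1 \right)} = \left(\left(1 \cdot 15 + 3\right) + 7 \left(11 - 8\right)\right) 1^{\frac{3}{2}} = \left(\left(15 + 3\right) + 7 \cdot 3\right) 1 = \left(18 + 21\right) 1 = 39 \cdot 1 = 39$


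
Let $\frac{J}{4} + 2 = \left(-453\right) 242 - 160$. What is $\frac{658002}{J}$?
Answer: $- \frac{109667}{73192} \approx -1.4983$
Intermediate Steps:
$J = -439152$ ($J = -8 + 4 \left(\left(-453\right) 242 - 160\right) = -8 + 4 \left(-109626 - 160\right) = -8 + 4 \left(-109786\right) = -8 - 439144 = -439152$)
$\frac{658002}{J} = \frac{658002}{-439152} = 658002 \left(- \frac{1}{439152}\right) = - \frac{109667}{73192}$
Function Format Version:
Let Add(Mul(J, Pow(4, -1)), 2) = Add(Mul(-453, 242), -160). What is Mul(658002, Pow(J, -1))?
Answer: Rational(-109667, 73192) ≈ -1.4983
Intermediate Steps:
J = -439152 (J = Add(-8, Mul(4, Add(Mul(-453, 242), -160))) = Add(-8, Mul(4, Add(-109626, -160))) = Add(-8, Mul(4, -109786)) = Add(-8, -439144) = -439152)
Mul(658002, Pow(J, -1)) = Mul(658002, Pow(-439152, -1)) = Mul(658002, Rational(-1, 439152)) = Rational(-109667, 73192)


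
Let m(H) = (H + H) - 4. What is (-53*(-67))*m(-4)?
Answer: -42612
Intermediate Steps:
m(H) = -4 + 2*H (m(H) = 2*H - 4 = -4 + 2*H)
(-53*(-67))*m(-4) = (-53*(-67))*(-4 + 2*(-4)) = 3551*(-4 - 8) = 3551*(-12) = -42612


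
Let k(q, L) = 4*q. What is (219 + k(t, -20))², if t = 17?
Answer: 82369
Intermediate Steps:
(219 + k(t, -20))² = (219 + 4*17)² = (219 + 68)² = 287² = 82369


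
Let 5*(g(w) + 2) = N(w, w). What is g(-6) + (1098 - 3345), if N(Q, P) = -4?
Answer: -11249/5 ≈ -2249.8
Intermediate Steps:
g(w) = -14/5 (g(w) = -2 + (⅕)*(-4) = -2 - ⅘ = -14/5)
g(-6) + (1098 - 3345) = -14/5 + (1098 - 3345) = -14/5 - 2247 = -11249/5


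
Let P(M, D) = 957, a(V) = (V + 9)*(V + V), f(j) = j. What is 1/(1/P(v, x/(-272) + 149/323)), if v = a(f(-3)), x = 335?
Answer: 957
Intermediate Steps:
a(V) = 2*V*(9 + V) (a(V) = (9 + V)*(2*V) = 2*V*(9 + V))
v = -36 (v = 2*(-3)*(9 - 3) = 2*(-3)*6 = -36)
1/(1/P(v, x/(-272) + 149/323)) = 1/(1/957) = 957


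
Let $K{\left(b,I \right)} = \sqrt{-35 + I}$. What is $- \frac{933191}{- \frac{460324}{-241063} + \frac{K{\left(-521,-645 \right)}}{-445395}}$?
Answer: $- \frac{1941644531802846184889085}{3973125140617273654} - \frac{9131693298455052129 i \sqrt{170}}{7946250281234547308} \approx -4.8869 \cdot 10^{5} - 14.984 i$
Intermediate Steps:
$- \frac{933191}{- \frac{460324}{-241063} + \frac{K{\left(-521,-645 \right)}}{-445395}} = - \frac{933191}{- \frac{460324}{-241063} + \frac{\sqrt{-35 - 645}}{-445395}} = - \frac{933191}{\left(-460324\right) \left(- \frac{1}{241063}\right) + \sqrt{-680} \left(- \frac{1}{445395}\right)} = - \frac{933191}{\frac{460324}{241063} + 2 i \sqrt{170} \left(- \frac{1}{445395}\right)} = - \frac{933191}{\frac{460324}{241063} - \frac{2 i \sqrt{170}}{445395}}$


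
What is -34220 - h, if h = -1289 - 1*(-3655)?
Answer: -36586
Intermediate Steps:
h = 2366 (h = -1289 + 3655 = 2366)
-34220 - h = -34220 - 1*2366 = -34220 - 2366 = -36586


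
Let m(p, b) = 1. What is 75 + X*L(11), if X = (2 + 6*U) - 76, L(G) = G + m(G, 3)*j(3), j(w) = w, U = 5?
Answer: -541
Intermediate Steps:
L(G) = 3 + G (L(G) = G + 1*3 = G + 3 = 3 + G)
X = -44 (X = (2 + 6*5) - 76 = (2 + 30) - 76 = 32 - 76 = -44)
75 + X*L(11) = 75 - 44*(3 + 11) = 75 - 44*14 = 75 - 616 = -541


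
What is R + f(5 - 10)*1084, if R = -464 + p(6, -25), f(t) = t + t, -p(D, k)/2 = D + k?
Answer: -11266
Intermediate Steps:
p(D, k) = -2*D - 2*k (p(D, k) = -2*(D + k) = -2*D - 2*k)
f(t) = 2*t
R = -426 (R = -464 + (-2*6 - 2*(-25)) = -464 + (-12 + 50) = -464 + 38 = -426)
R + f(5 - 10)*1084 = -426 + (2*(5 - 10))*1084 = -426 + (2*(-5))*1084 = -426 - 10*1084 = -426 - 10840 = -11266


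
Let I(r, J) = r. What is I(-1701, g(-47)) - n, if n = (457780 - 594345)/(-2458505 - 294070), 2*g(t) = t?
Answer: -936453328/550515 ≈ -1701.0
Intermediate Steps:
g(t) = t/2
n = 27313/550515 (n = -136565/(-2752575) = -136565*(-1/2752575) = 27313/550515 ≈ 0.049614)
I(-1701, g(-47)) - n = -1701 - 1*27313/550515 = -1701 - 27313/550515 = -936453328/550515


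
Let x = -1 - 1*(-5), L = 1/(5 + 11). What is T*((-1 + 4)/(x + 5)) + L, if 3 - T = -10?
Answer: 211/48 ≈ 4.3958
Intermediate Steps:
L = 1/16 ≈ 0.062500
x = 4 (x = -1 + 5 = 4)
T = 13 (T = 3 - 1*(-10) = 3 + 10 = 13)
T*((-1 + 4)/(x + 5)) + L = 13*((-1 + 4)/(4 + 5)) + 1/16 = 13*(3/9) + 1/16 = 13*(3*(⅑)) + 1/16 = 13*(⅓) + 1/16 = 13/3 + 1/16 = 211/48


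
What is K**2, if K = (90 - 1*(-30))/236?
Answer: 900/3481 ≈ 0.25855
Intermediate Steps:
K = 30/59 (K = (90 + 30)*(1/236) = 120*(1/236) = 30/59 ≈ 0.50847)
K**2 = (30/59)**2 = 900/3481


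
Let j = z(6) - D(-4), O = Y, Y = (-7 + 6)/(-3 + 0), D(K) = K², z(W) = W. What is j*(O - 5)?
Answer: 140/3 ≈ 46.667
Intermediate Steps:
Y = ⅓ (Y = -1/(-3) = -1*(-⅓) = ⅓ ≈ 0.33333)
O = ⅓ ≈ 0.33333
j = -10 (j = 6 - 1*(-4)² = 6 - 1*16 = 6 - 16 = -10)
j*(O - 5) = -10*(⅓ - 5) = -10*(-14/3) = 140/3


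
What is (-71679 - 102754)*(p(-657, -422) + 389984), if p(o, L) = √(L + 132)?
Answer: -68026079072 - 174433*I*√290 ≈ -6.8026e+10 - 2.9705e+6*I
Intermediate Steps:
p(o, L) = √(132 + L)
(-71679 - 102754)*(p(-657, -422) + 389984) = (-71679 - 102754)*(√(132 - 422) + 389984) = -174433*(√(-290) + 389984) = -174433*(I*√290 + 389984) = -174433*(389984 + I*√290) = -68026079072 - 174433*I*√290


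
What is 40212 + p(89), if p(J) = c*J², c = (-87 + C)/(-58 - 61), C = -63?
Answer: 5973378/119 ≈ 50196.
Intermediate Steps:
c = 150/119 (c = (-87 - 63)/(-58 - 61) = -150/(-119) = -150*(-1/119) = 150/119 ≈ 1.2605)
p(J) = 150*J²/119
40212 + p(89) = 40212 + (150/119)*89² = 40212 + (150/119)*7921 = 40212 + 1188150/119 = 5973378/119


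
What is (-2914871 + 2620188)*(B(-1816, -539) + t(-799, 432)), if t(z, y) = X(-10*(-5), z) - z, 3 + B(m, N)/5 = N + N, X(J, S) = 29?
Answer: 1348764091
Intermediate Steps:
B(m, N) = -15 + 10*N (B(m, N) = -15 + 5*(N + N) = -15 + 5*(2*N) = -15 + 10*N)
t(z, y) = 29 - z
(-2914871 + 2620188)*(B(-1816, -539) + t(-799, 432)) = (-2914871 + 2620188)*((-15 + 10*(-539)) + (29 - 1*(-799))) = -294683*((-15 - 5390) + (29 + 799)) = -294683*(-5405 + 828) = -294683*(-4577) = 1348764091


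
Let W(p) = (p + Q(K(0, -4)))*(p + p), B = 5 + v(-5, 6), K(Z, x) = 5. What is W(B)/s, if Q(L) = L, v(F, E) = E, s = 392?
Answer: 44/49 ≈ 0.89796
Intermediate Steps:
B = 11 (B = 5 + 6 = 11)
W(p) = 2*p*(5 + p) (W(p) = (p + 5)*(p + p) = (5 + p)*(2*p) = 2*p*(5 + p))
W(B)/s = (2*11*(5 + 11))/392 = (2*11*16)/392 = (1/392)*352 = 44/49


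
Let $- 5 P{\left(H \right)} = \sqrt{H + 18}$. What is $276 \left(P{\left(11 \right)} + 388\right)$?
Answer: $107088 - \frac{276 \sqrt{29}}{5} \approx 1.0679 \cdot 10^{5}$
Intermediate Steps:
$P{\left(H \right)} = - \frac{\sqrt{18 + H}}{5}$ ($P{\left(H \right)} = - \frac{\sqrt{H + 18}}{5} = - \frac{\sqrt{18 + H}}{5}$)
$276 \left(P{\left(11 \right)} + 388\right) = 276 \left(- \frac{\sqrt{18 + 11}}{5} + 388\right) = 276 \left(- \frac{\sqrt{29}}{5} + 388\right) = 276 \left(388 - \frac{\sqrt{29}}{5}\right) = 107088 - \frac{276 \sqrt{29}}{5}$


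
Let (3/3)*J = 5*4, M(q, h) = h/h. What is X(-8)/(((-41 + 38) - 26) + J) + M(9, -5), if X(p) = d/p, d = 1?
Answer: 73/72 ≈ 1.0139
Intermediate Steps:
M(q, h) = 1
J = 20 (J = 5*4 = 20)
X(p) = 1/p
X(-8)/(((-41 + 38) - 26) + J) + M(9, -5) = 1/((((-41 + 38) - 26) + 20)*(-8)) + 1 = -1/8/((-3 - 26) + 20) + 1 = -1/8/(-29 + 20) + 1 = -1/8/(-9) + 1 = -1/9*(-1/8) + 1 = 1/72 + 1 = 73/72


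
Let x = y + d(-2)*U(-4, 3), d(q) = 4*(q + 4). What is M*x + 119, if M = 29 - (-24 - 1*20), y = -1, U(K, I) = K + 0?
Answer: -2290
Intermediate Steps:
U(K, I) = K
d(q) = 16 + 4*q (d(q) = 4*(4 + q) = 16 + 4*q)
M = 73 (M = 29 - (-24 - 20) = 29 - 1*(-44) = 29 + 44 = 73)
x = -33 (x = -1 + (16 + 4*(-2))*(-4) = -1 + (16 - 8)*(-4) = -1 + 8*(-4) = -1 - 32 = -33)
M*x + 119 = 73*(-33) + 119 = -2409 + 119 = -2290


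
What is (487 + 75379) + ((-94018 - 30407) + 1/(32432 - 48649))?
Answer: -787481304/16217 ≈ -48559.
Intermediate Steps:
(487 + 75379) + ((-94018 - 30407) + 1/(32432 - 48649)) = 75866 + (-124425 + 1/(-16217)) = 75866 + (-124425 - 1/16217) = 75866 - 2017800226/16217 = -787481304/16217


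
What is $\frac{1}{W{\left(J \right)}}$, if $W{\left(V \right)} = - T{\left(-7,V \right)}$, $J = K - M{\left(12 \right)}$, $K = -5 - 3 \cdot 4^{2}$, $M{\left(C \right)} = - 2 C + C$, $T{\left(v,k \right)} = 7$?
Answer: $- \frac{1}{7} \approx -0.14286$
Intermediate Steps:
$M{\left(C \right)} = - C$
$K = -53$ ($K = -5 - 48 = -53$)
$J = -41$ ($J = -53 - \left(-1\right) 12 = -53 - -12 = -53 + 12 = -41$)
$W{\left(V \right)} = -7$ ($W{\left(V \right)} = \left(-1\right) 7 = -7$)
$\frac{1}{W{\left(J \right)}} = \frac{1}{-7} = - \frac{1}{7}$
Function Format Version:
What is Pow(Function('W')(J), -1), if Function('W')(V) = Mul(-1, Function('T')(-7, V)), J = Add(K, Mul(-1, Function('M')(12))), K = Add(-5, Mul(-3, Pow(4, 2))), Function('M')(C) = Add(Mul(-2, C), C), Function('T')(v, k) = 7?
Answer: Rational(-1, 7) ≈ -0.14286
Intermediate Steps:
Function('M')(C) = Mul(-1, C)
K = -53 (K = Add(-5, Mul(-3, 16)) = Add(-5, -48) = -53)
J = -41 (J = Add(-53, Mul(-1, Mul(-1, 12))) = Add(-53, Mul(-1, -12)) = Add(-53, 12) = -41)
Function('W')(V) = -7 (Function('W')(V) = Mul(-1, 7) = -7)
Pow(Function('W')(J), -1) = Pow(-7, -1) = Rational(-1, 7)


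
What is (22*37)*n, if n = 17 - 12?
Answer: 4070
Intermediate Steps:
n = 5
(22*37)*n = (22*37)*5 = 814*5 = 4070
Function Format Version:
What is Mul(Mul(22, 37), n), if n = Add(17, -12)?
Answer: 4070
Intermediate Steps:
n = 5
Mul(Mul(22, 37), n) = Mul(Mul(22, 37), 5) = Mul(814, 5) = 4070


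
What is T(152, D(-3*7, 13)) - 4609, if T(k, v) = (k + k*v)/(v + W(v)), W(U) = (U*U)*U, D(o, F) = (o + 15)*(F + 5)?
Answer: -1451623529/314955 ≈ -4609.0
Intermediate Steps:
D(o, F) = (5 + F)*(15 + o) (D(o, F) = (15 + o)*(5 + F) = (5 + F)*(15 + o))
W(U) = U³ (W(U) = U²*U = U³)
T(k, v) = (k + k*v)/(v + v³)
T(152, D(-3*7, 13)) - 4609 = (152 + 152*(75 + 5*(-3*7) + 15*13 + 13*(-3*7)))/((75 + 5*(-3*7) + 15*13 + 13*(-3*7)) + (75 + 5*(-3*7) + 15*13 + 13*(-3*7))³) - 4609 = (152 + 152*(75 + 5*(-21) + 195 + 13*(-21)))/((75 + 5*(-21) + 195 + 13*(-21)) + (75 + 5*(-21) + 195 + 13*(-21))³) - 4609 = (152 + 152*(75 - 105 + 195 - 273))/((75 - 105 + 195 - 273) + (75 - 105 + 195 - 273)³) - 4609 = (152 + 152*(-108))/(-108 + (-108)³) - 4609 = (152 - 16416)/(-108 - 1259712) - 4609 = -16264/(-1259820) - 4609 = -1/1259820*(-16264) - 4609 = 4066/314955 - 4609 = -1451623529/314955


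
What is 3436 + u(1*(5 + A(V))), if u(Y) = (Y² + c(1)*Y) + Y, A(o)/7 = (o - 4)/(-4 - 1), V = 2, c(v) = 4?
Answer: 88396/25 ≈ 3535.8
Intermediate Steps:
A(o) = 28/5 - 7*o/5 (A(o) = 7*((o - 4)/(-4 - 1)) = 7*((-4 + o)/(-5)) = 7*((-4 + o)*(-⅕)) = 7*(⅘ - o/5) = 28/5 - 7*o/5)
u(Y) = Y² + 5*Y (u(Y) = (Y² + 4*Y) + Y = Y² + 5*Y)
3436 + u(1*(5 + A(V))) = 3436 + (1*(5 + (28/5 - 7/5*2)))*(5 + 1*(5 + (28/5 - 7/5*2))) = 3436 + (1*(5 + (28/5 - 14/5)))*(5 + 1*(5 + (28/5 - 14/5))) = 3436 + (1*(5 + 14/5))*(5 + 1*(5 + 14/5)) = 3436 + (1*(39/5))*(5 + 1*(39/5)) = 3436 + 39*(5 + 39/5)/5 = 3436 + (39/5)*(64/5) = 3436 + 2496/25 = 88396/25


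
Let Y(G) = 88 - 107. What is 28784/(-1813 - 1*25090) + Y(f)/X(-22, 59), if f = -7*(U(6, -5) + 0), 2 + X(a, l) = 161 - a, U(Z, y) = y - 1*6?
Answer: -5721061/4869443 ≈ -1.1749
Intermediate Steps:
U(Z, y) = -6 + y (U(Z, y) = y - 6 = -6 + y)
X(a, l) = 159 - a (X(a, l) = -2 + (161 - a) = 159 - a)
f = 77 (f = -7*((-6 - 5) + 0) = -7*(-11 + 0) = -7*(-11) = 77)
Y(G) = -19
28784/(-1813 - 1*25090) + Y(f)/X(-22, 59) = 28784/(-1813 - 1*25090) - 19/(159 - 1*(-22)) = 28784/(-1813 - 25090) - 19/(159 + 22) = 28784/(-26903) - 19/181 = 28784*(-1/26903) - 19*1/181 = -28784/26903 - 19/181 = -5721061/4869443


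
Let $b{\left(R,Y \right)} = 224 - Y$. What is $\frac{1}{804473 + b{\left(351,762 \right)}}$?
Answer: $\frac{1}{803935} \approx 1.2439 \cdot 10^{-6}$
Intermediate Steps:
$\frac{1}{804473 + b{\left(351,762 \right)}} = \frac{1}{804473 + \left(224 - 762\right)} = \frac{1}{804473 - 538} = \frac{1}{803935}$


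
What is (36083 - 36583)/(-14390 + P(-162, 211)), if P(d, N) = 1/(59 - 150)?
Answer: 45500/1309491 ≈ 0.034746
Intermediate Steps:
P(d, N) = -1/91 (P(d, N) = 1/(-91) = -1/91)
(36083 - 36583)/(-14390 + P(-162, 211)) = (36083 - 36583)/(-14390 - 1/91) = -500/(-1309491/91) = -500*(-91/1309491) = 45500/1309491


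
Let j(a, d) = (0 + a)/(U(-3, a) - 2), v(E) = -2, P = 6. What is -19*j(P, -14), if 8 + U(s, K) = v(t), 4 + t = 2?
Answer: 19/2 ≈ 9.5000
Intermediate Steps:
t = -2 (t = -4 + 2 = -2)
U(s, K) = -10 (U(s, K) = -8 - 2 = -10)
j(a, d) = -a/12 (j(a, d) = (0 + a)/(-10 - 2) = a/(-12) = a*(-1/12) = -a/12)
-19*j(P, -14) = -(-19)*6/12 = -19*(-1/2) = 19/2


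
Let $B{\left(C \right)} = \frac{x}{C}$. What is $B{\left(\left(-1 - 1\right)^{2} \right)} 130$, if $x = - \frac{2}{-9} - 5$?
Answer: $- \frac{2795}{18} \approx -155.28$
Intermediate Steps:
$x = - \frac{43}{9}$ ($x = \left(-2\right) \left(- \frac{1}{9}\right) - 5 = \frac{2}{9} - 5 = - \frac{43}{9} \approx -4.7778$)
$B{\left(C \right)} = - \frac{43}{9 C}$
$B{\left(\left(-1 - 1\right)^{2} \right)} 130 = - \frac{43}{9 \left(-1 - 1\right)^{2}} \cdot 130 = - \frac{43}{9 \left(-2\right)^{2}} \cdot 130 = - \frac{43}{9 \cdot 4} \cdot 130 = \left(- \frac{43}{9}\right) \frac{1}{4} \cdot 130 = \left(- \frac{43}{36}\right) 130 = - \frac{2795}{18}$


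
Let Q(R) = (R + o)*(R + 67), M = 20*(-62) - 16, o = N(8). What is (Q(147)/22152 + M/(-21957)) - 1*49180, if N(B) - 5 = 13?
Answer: -306665757371/6235788 ≈ -49178.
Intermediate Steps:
N(B) = 18 (N(B) = 5 + 13 = 18)
o = 18
M = -1256 (M = -1240 - 16 = -1256)
Q(R) = (18 + R)*(67 + R) (Q(R) = (R + 18)*(R + 67) = (18 + R)*(67 + R))
(Q(147)/22152 + M/(-21957)) - 1*49180 = ((1206 + 147² + 85*147)/22152 - 1256/(-21957)) - 1*49180 = ((1206 + 21609 + 12495)*(1/22152) - 1256*(-1/21957)) - 49180 = (35310*(1/22152) + 1256/21957) - 49180 = (5885/3692 + 1256/21957) - 49180 = 10296469/6235788 - 49180 = -306665757371/6235788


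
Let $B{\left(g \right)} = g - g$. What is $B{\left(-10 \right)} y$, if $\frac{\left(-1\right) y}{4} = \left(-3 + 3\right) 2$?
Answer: $0$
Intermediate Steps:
$y = 0$ ($y = - 4 \left(-3 + 3\right) 2 = - 4 \cdot 0 \cdot 2 = \left(-4\right) 0 = 0$)
$B{\left(g \right)} = 0$
$B{\left(-10 \right)} y = 0 \cdot 0 = 0$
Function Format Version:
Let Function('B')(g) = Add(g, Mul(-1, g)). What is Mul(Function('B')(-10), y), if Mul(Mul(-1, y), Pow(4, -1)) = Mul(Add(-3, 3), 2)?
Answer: 0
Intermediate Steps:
y = 0 (y = Mul(-4, Mul(Add(-3, 3), 2)) = Mul(-4, Mul(0, 2)) = Mul(-4, 0) = 0)
Function('B')(g) = 0
Mul(Function('B')(-10), y) = Mul(0, 0) = 0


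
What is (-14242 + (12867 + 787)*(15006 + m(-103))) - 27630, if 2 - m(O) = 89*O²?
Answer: -12687243094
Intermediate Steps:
m(O) = 2 - 89*O²
(-14242 + (12867 + 787)*(15006 + m(-103))) - 27630 = (-14242 + (12867 + 787)*(15006 + (2 - 89*(-103)²))) - 27630 = (-14242 + 13654*(15006 + (2 - 89*10609))) - 27630 = (-14242 + 13654*(15006 + (2 - 944201))) - 27630 = (-14242 + 13654*(15006 - 944199)) - 27630 = (-14242 + 13654*(-929193)) - 27630 = (-14242 - 12687201222) - 27630 = -12687215464 - 27630 = -12687243094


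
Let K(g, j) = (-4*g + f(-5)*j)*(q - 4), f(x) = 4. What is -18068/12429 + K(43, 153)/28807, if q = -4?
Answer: -564234956/358042203 ≈ -1.5759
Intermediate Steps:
K(g, j) = -32*j + 32*g (K(g, j) = (-4*g + 4*j)*(-4 - 4) = (-4*g + 4*j)*(-8) = -32*j + 32*g)
-18068/12429 + K(43, 153)/28807 = -18068/12429 + (-32*153 + 32*43)/28807 = -18068*1/12429 + (-4896 + 1376)*(1/28807) = -18068/12429 - 3520*1/28807 = -18068/12429 - 3520/28807 = -564234956/358042203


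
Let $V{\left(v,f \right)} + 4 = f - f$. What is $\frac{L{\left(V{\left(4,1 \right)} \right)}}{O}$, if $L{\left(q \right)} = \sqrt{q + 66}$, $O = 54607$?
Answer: $\frac{\sqrt{62}}{54607} \approx 0.00014419$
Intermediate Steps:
$V{\left(v,f \right)} = -4$ ($V{\left(v,f \right)} = -4 + \left(f - f\right) = -4 + 0 = -4$)
$L{\left(q \right)} = \sqrt{66 + q}$
$\frac{L{\left(V{\left(4,1 \right)} \right)}}{O} = \frac{\sqrt{66 - 4}}{54607} = \sqrt{62} \cdot \frac{1}{54607} = \frac{\sqrt{62}}{54607}$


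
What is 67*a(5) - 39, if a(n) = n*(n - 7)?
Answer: -709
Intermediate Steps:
a(n) = n*(-7 + n)
67*a(5) - 39 = 67*(5*(-7 + 5)) - 39 = 67*(5*(-2)) - 39 = 67*(-10) - 39 = -670 - 39 = -709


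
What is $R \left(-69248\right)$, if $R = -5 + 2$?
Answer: $207744$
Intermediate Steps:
$R = -3$
$R \left(-69248\right) = \left(-3\right) \left(-69248\right) = 207744$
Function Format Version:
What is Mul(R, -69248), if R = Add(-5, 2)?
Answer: 207744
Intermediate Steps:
R = -3
Mul(R, -69248) = Mul(-3, -69248) = 207744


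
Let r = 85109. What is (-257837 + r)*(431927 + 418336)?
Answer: -146864227464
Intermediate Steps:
(-257837 + r)*(431927 + 418336) = (-257837 + 85109)*(431927 + 418336) = -172728*850263 = -146864227464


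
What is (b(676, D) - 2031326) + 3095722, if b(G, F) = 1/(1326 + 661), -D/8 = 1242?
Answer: 2114954853/1987 ≈ 1.0644e+6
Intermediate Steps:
D = -9936 (D = -8*1242 = -9936)
b(G, F) = 1/1987
(b(676, D) - 2031326) + 3095722 = (1/1987 - 2031326) + 3095722 = -4036244761/1987 + 3095722 = 2114954853/1987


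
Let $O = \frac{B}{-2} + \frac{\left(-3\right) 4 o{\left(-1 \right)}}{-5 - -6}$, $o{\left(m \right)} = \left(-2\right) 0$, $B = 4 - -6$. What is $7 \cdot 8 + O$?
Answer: $51$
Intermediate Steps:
$B = 10$ ($B = 4 + 6 = 10$)
$o{\left(m \right)} = 0$
$O = -5$ ($O = \frac{10}{-2} + \frac{\left(-3\right) 4 \cdot 0}{-5 - -6} = 10 \left(- \frac{1}{2}\right) + \frac{\left(-12\right) 0}{-5 + 6} = -5 + \frac{0}{1} = -5 + 0 \cdot 1 = -5 + 0 = -5$)
$7 \cdot 8 + O = 7 \cdot 8 - 5 = 56 - 5 = 51$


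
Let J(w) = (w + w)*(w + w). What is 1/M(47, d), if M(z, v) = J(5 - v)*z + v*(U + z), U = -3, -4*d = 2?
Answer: 1/5665 ≈ 0.00017652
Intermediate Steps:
d = -1/2 (d = -1/4*2 = -1/2 ≈ -0.50000)
J(w) = 4*w**2 (J(w) = (2*w)*(2*w) = 4*w**2)
M(z, v) = v*(-3 + z) + 4*z*(5 - v)**2 (M(z, v) = (4*(5 - v)**2)*z + v*(-3 + z) = 4*z*(5 - v)**2 + v*(-3 + z) = v*(-3 + z) + 4*z*(5 - v)**2)
1/M(47, d) = 1/(-3*(-1/2) - 1/2*47 + 4*47*(-5 - 1/2)**2) = 1/(3/2 - 47/2 + 4*47*(-11/2)**2) = 1/(3/2 - 47/2 + 4*47*(121/4)) = 1/(3/2 - 47/2 + 5687) = 1/5665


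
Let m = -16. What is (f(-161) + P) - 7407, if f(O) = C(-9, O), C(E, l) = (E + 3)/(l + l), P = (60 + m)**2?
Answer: -880828/161 ≈ -5471.0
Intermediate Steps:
P = 1936 (P = (60 - 16)**2 = 44**2 = 1936)
C(E, l) = (3 + E)/(2*l) (C(E, l) = (3 + E)/((2*l)) = (3 + E)*(1/(2*l)) = (3 + E)/(2*l))
f(O) = -3/O (f(O) = (3 - 9)/(2*O) = (1/2)*(-6)/O = -3/O)
(f(-161) + P) - 7407 = (-3/(-161) + 1936) - 7407 = (-3*(-1/161) + 1936) - 7407 = (3/161 + 1936) - 7407 = 311699/161 - 7407 = -880828/161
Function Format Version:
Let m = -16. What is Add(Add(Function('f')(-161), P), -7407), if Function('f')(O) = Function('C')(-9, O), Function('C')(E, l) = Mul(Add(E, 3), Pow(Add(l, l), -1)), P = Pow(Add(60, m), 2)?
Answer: Rational(-880828, 161) ≈ -5471.0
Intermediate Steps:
P = 1936 (P = Pow(Add(60, -16), 2) = Pow(44, 2) = 1936)
Function('C')(E, l) = Mul(Rational(1, 2), Pow(l, -1), Add(3, E)) (Function('C')(E, l) = Mul(Add(3, E), Pow(Mul(2, l), -1)) = Mul(Add(3, E), Mul(Rational(1, 2), Pow(l, -1))) = Mul(Rational(1, 2), Pow(l, -1), Add(3, E)))
Function('f')(O) = Mul(-3, Pow(O, -1)) (Function('f')(O) = Mul(Rational(1, 2), Pow(O, -1), Add(3, -9)) = Mul(Rational(1, 2), Pow(O, -1), -6) = Mul(-3, Pow(O, -1)))
Add(Add(Function('f')(-161), P), -7407) = Add(Add(Mul(-3, Pow(-161, -1)), 1936), -7407) = Add(Add(Mul(-3, Rational(-1, 161)), 1936), -7407) = Add(Add(Rational(3, 161), 1936), -7407) = Add(Rational(311699, 161), -7407) = Rational(-880828, 161)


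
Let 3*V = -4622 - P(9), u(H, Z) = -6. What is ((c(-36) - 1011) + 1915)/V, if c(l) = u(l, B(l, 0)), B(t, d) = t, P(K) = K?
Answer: -2694/4631 ≈ -0.58173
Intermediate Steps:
V = -4631/3 (V = (-4622 - 1*9)/3 = (-4622 - 9)/3 = (⅓)*(-4631) = -4631/3 ≈ -1543.7)
c(l) = -6
((c(-36) - 1011) + 1915)/V = ((-6 - 1011) + 1915)/(-4631/3) = (-1017 + 1915)*(-3/4631) = 898*(-3/4631) = -2694/4631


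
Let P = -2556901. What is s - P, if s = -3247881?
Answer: -690980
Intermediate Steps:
s - P = -3247881 - 1*(-2556901) = -3247881 + 2556901 = -690980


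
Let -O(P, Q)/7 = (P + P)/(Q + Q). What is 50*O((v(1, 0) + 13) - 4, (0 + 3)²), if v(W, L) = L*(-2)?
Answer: -350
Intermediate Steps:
v(W, L) = -2*L
O(P, Q) = -7*P/Q (O(P, Q) = -7*(P + P)/(Q + Q) = -7*2*P/(2*Q) = -7*2*P*1/(2*Q) = -7*P/Q)
50*O((v(1, 0) + 13) - 4, (0 + 3)²) = 50*(-7*((-2*0 + 13) - 4)/((0 + 3)²)) = 50*(-7*((0 + 13) - 4)/(3²)) = 50*(-7*(13 - 4)/9) = 50*(-7*9*⅑) = 50*(-7) = -350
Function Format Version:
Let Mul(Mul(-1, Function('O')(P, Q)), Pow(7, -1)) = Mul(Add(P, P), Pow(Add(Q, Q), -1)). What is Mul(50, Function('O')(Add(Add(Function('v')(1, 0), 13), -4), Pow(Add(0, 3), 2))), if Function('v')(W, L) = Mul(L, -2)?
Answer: -350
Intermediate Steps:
Function('v')(W, L) = Mul(-2, L)
Function('O')(P, Q) = Mul(-7, P, Pow(Q, -1)) (Function('O')(P, Q) = Mul(-7, Mul(Add(P, P), Pow(Add(Q, Q), -1))) = Mul(-7, Mul(Mul(2, P), Pow(Mul(2, Q), -1))) = Mul(-7, Mul(Mul(2, P), Mul(Rational(1, 2), Pow(Q, -1)))) = Mul(-7, Mul(P, Pow(Q, -1))) = Mul(-7, P, Pow(Q, -1)))
Mul(50, Function('O')(Add(Add(Function('v')(1, 0), 13), -4), Pow(Add(0, 3), 2))) = Mul(50, Mul(-7, Add(Add(Mul(-2, 0), 13), -4), Pow(Pow(Add(0, 3), 2), -1))) = Mul(50, Mul(-7, Add(Add(0, 13), -4), Pow(Pow(3, 2), -1))) = Mul(50, Mul(-7, Add(13, -4), Pow(9, -1))) = Mul(50, Mul(-7, 9, Rational(1, 9))) = Mul(50, -7) = -350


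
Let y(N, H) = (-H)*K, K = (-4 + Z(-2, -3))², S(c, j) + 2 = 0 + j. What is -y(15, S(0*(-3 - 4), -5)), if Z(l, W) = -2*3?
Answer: -700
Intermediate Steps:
S(c, j) = -2 + j (S(c, j) = -2 + (0 + j) = -2 + j)
Z(l, W) = -6
K = 100 (K = (-4 - 6)² = (-10)² = 100)
y(N, H) = -100*H (y(N, H) = -H*100 = -100*H)
-y(15, S(0*(-3 - 4), -5)) = -(-100)*(-2 - 5) = -(-100)*(-7) = -1*700 = -700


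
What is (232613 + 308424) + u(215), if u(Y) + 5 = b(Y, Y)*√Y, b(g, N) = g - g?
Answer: 541032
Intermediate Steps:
b(g, N) = 0
u(Y) = -5 (u(Y) = -5 + 0*√Y = -5 + 0 = -5)
(232613 + 308424) + u(215) = (232613 + 308424) - 5 = 541037 - 5 = 541032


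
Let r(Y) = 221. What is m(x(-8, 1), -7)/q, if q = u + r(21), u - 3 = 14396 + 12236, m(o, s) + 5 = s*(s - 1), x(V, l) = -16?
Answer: 17/8952 ≈ 0.0018990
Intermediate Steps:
m(o, s) = -5 + s*(-1 + s) (m(o, s) = -5 + s*(s - 1) = -5 + s*(-1 + s))
u = 26635 (u = 3 + (14396 + 12236) = 3 + 26632 = 26635)
q = 26856 (q = 26635 + 221 = 26856)
m(x(-8, 1), -7)/q = (-5 + (-7)**2 - 1*(-7))/26856 = (-5 + 49 + 7)*(1/26856) = 51*(1/26856) = 17/8952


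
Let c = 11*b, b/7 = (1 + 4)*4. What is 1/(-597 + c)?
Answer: 1/943 ≈ 0.0010604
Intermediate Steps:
b = 140 (b = 7*((1 + 4)*4) = 7*(5*4) = 7*20 = 140)
c = 1540 (c = 11*140 = 1540)
1/(-597 + c) = 1/(-597 + 1540) = 1/943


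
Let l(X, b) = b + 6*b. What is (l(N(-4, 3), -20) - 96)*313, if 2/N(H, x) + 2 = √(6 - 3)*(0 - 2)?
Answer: -73868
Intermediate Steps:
N(H, x) = 2/(-2 - 2*√3) (N(H, x) = 2/(-2 + √(6 - 3)*(0 - 2)) = 2/(-2 + √3*(-2)) = 2/(-2 - 2*√3))
l(X, b) = 7*b
(l(N(-4, 3), -20) - 96)*313 = (7*(-20) - 96)*313 = (-140 - 96)*313 = -236*313 = -73868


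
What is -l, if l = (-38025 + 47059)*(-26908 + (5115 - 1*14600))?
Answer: 328774362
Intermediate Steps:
l = -328774362 (l = 9034*(-26908 + (5115 - 14600)) = 9034*(-26908 - 9485) = 9034*(-36393) = -328774362)
-l = -1*(-328774362) = 328774362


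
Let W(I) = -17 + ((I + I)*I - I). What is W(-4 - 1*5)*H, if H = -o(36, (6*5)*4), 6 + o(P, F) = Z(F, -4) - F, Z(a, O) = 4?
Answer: 18788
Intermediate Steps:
o(P, F) = -2 - F (o(P, F) = -6 + (4 - F) = -2 - F)
W(I) = -17 - I + 2*I² (W(I) = -17 + ((2*I)*I - I) = -17 + (2*I² - I) = -17 + (-I + 2*I²) = -17 - I + 2*I²)
H = 122 (H = -(-2 - 6*5*4) = -(-2 - 30*4) = -(-2 - 1*120) = -(-2 - 120) = -1*(-122) = 122)
W(-4 - 1*5)*H = (-17 - (-4 - 1*5) + 2*(-4 - 1*5)²)*122 = (-17 - (-4 - 5) + 2*(-4 - 5)²)*122 = (-17 - 1*(-9) + 2*(-9)²)*122 = (-17 + 9 + 2*81)*122 = (-17 + 9 + 162)*122 = 154*122 = 18788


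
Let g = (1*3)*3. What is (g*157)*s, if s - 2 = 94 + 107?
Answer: 286839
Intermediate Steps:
s = 203 (s = 2 + (94 + 107) = 2 + 201 = 203)
g = 9 (g = 3*3 = 9)
(g*157)*s = (9*157)*203 = 1413*203 = 286839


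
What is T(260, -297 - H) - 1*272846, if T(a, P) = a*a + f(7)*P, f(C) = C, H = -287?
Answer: -205316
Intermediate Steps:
T(a, P) = a² + 7*P (T(a, P) = a*a + 7*P = a² + 7*P)
T(260, -297 - H) - 1*272846 = (260² + 7*(-297 - 1*(-287))) - 1*272846 = (67600 + 7*(-297 + 287)) - 272846 = (67600 + 7*(-10)) - 272846 = (67600 - 70) - 272846 = 67530 - 272846 = -205316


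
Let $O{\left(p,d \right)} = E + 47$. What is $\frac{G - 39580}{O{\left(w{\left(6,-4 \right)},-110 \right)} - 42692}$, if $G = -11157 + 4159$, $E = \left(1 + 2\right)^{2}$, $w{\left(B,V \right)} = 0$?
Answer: $\frac{7763}{7106} \approx 1.0925$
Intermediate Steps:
$E = 9$ ($E = 3^{2} = 9$)
$G = -6998$
$O{\left(p,d \right)} = 56$ ($O{\left(p,d \right)} = 9 + 47 = 56$)
$\frac{G - 39580}{O{\left(w{\left(6,-4 \right)},-110 \right)} - 42692} = \frac{-6998 - 39580}{56 - 42692} = - \frac{46578}{-42636} = \left(-46578\right) \left(- \frac{1}{42636}\right) = \frac{7763}{7106}$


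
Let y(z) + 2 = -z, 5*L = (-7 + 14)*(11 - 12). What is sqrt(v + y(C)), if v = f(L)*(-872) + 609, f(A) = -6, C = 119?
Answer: 2*sqrt(1430) ≈ 75.631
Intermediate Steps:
L = -7/5 (L = ((-7 + 14)*(11 - 12))/5 = (7*(-1))/5 = (1/5)*(-7) = -7/5 ≈ -1.4000)
y(z) = -2 - z
v = 5841 (v = -6*(-872) + 609 = 5232 + 609 = 5841)
sqrt(v + y(C)) = sqrt(5841 + (-2 - 1*119)) = sqrt(5841 + (-2 - 119)) = sqrt(5841 - 121) = sqrt(5720) = 2*sqrt(1430)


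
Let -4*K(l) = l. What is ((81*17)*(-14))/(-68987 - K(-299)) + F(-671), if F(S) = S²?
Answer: 124377802639/276247 ≈ 4.5024e+5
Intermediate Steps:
K(l) = -l/4
((81*17)*(-14))/(-68987 - K(-299)) + F(-671) = ((81*17)*(-14))/(-68987 - (-1)*(-299)/4) + (-671)² = (1377*(-14))/(-68987 - 1*299/4) + 450241 = -19278/(-68987 - 299/4) + 450241 = -19278/(-276247/4) + 450241 = -19278*(-4/276247) + 450241 = 77112/276247 + 450241 = 124377802639/276247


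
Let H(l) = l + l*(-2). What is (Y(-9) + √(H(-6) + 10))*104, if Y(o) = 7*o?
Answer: -6136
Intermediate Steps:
H(l) = -l (H(l) = l - 2*l = -l)
(Y(-9) + √(H(-6) + 10))*104 = (7*(-9) + √(-1*(-6) + 10))*104 = (-63 + √(6 + 10))*104 = (-63 + √16)*104 = (-63 + 4)*104 = -59*104 = -6136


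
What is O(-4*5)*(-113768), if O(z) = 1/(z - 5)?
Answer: 113768/25 ≈ 4550.7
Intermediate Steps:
O(z) = 1/(-5 + z)
O(-4*5)*(-113768) = -113768/(-5 - 4*5) = -113768/(-5 - 20) = -113768/(-25) = -1/25*(-113768) = 113768/25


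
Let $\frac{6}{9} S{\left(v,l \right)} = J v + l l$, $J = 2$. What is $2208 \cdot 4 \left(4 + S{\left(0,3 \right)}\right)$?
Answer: $154560$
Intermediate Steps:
$S{\left(v,l \right)} = 3 v + \frac{3 l^{2}}{2}$ ($S{\left(v,l \right)} = \frac{3 \left(2 v + l l\right)}{2} = \frac{3 \left(2 v + l^{2}\right)}{2} = \frac{3 \left(l^{2} + 2 v\right)}{2} = 3 v + \frac{3 l^{2}}{2}$)
$2208 \cdot 4 \left(4 + S{\left(0,3 \right)}\right) = 2208 \cdot 4 \left(4 + \left(3 \cdot 0 + \frac{3 \cdot 3^{2}}{2}\right)\right) = 2208 \cdot 4 \left(4 + \left(0 + \frac{3}{2} \cdot 9\right)\right) = 2208 \cdot 4 \left(4 + \left(0 + \frac{27}{2}\right)\right) = 2208 \cdot 4 \left(4 + \frac{27}{2}\right) = 2208 \cdot 4 \cdot \frac{35}{2} = 2208 \cdot 70 = 154560$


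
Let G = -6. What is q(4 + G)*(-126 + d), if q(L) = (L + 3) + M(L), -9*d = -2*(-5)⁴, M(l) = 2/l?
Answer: 0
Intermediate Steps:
d = 1250/9 (d = -(-2)*(-5)⁴/9 = -(-2)*625/9 = -⅑*(-1250) = 1250/9 ≈ 138.89)
q(L) = 3 + L + 2/L (q(L) = (L + 3) + 2/L = (3 + L) + 2/L = 3 + L + 2/L)
q(4 + G)*(-126 + d) = (3 + (4 - 6) + 2/(4 - 6))*(-126 + 1250/9) = (3 - 2 + 2/(-2))*(116/9) = (3 - 2 + 2*(-½))*(116/9) = (3 - 2 - 1)*(116/9) = 0*(116/9) = 0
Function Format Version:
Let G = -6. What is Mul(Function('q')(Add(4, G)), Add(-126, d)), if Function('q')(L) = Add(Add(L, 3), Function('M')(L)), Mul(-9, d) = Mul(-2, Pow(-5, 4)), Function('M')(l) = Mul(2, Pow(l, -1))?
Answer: 0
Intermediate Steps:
d = Rational(1250, 9) (d = Mul(Rational(-1, 9), Mul(-2, Pow(-5, 4))) = Mul(Rational(-1, 9), Mul(-2, 625)) = Mul(Rational(-1, 9), -1250) = Rational(1250, 9) ≈ 138.89)
Function('q')(L) = Add(3, L, Mul(2, Pow(L, -1))) (Function('q')(L) = Add(Add(L, 3), Mul(2, Pow(L, -1))) = Add(Add(3, L), Mul(2, Pow(L, -1))) = Add(3, L, Mul(2, Pow(L, -1))))
Mul(Function('q')(Add(4, G)), Add(-126, d)) = Mul(Add(3, Add(4, -6), Mul(2, Pow(Add(4, -6), -1))), Add(-126, Rational(1250, 9))) = Mul(Add(3, -2, Mul(2, Pow(-2, -1))), Rational(116, 9)) = Mul(Add(3, -2, Mul(2, Rational(-1, 2))), Rational(116, 9)) = Mul(Add(3, -2, -1), Rational(116, 9)) = Mul(0, Rational(116, 9)) = 0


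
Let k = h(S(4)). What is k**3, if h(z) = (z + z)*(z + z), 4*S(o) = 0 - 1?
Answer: 1/64 ≈ 0.015625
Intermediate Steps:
S(o) = -1/4 (S(o) = (0 - 1)/4 = (1/4)*(-1) = -1/4)
h(z) = 4*z**2 (h(z) = (2*z)*(2*z) = 4*z**2)
k = 1/4 (k = 4*(-1/4)**2 = 4*(1/16) = 1/4 ≈ 0.25000)
k**3 = (1/4)**3 = 1/64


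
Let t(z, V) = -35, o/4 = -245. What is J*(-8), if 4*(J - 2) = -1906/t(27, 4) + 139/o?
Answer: -61069/490 ≈ -124.63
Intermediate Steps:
o = -980 (o = 4*(-245) = -980)
J = 61069/3920 (J = 2 + (-1906/(-35) + 139/(-980))/4 = 2 + (-1906*(-1/35) + 139*(-1/980))/4 = 2 + (1906/35 - 139/980)/4 = 2 + (¼)*(53229/980) = 2 + 53229/3920 = 61069/3920 ≈ 15.579)
J*(-8) = (61069/3920)*(-8) = -61069/490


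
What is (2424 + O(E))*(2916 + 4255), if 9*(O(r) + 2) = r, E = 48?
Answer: 52219222/3 ≈ 1.7406e+7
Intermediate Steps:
O(r) = -2 + r/9
(2424 + O(E))*(2916 + 4255) = (2424 + (-2 + (1/9)*48))*(2916 + 4255) = (2424 + (-2 + 16/3))*7171 = (2424 + 10/3)*7171 = (7282/3)*7171 = 52219222/3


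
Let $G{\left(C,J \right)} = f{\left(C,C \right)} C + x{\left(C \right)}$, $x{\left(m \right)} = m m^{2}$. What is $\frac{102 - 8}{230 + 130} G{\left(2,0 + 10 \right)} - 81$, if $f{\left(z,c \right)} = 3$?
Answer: $- \frac{6961}{90} \approx -77.344$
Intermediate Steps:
$x{\left(m \right)} = m^{3}$
$G{\left(C,J \right)} = C^{3} + 3 C$ ($G{\left(C,J \right)} = 3 C + C^{3} = C^{3} + 3 C$)
$\frac{102 - 8}{230 + 130} G{\left(2,0 + 10 \right)} - 81 = \frac{102 - 8}{230 + 130} \cdot 2 \left(3 + 2^{2}\right) - 81 = \frac{94}{360} \cdot 2 \left(3 + 4\right) - 81 = 94 \cdot \frac{1}{360} \cdot 2 \cdot 7 - 81 = \frac{47}{180} \cdot 14 - 81 = \frac{329}{90} - 81 = - \frac{6961}{90}$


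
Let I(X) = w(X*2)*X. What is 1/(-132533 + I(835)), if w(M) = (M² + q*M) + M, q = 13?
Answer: 1/2348121267 ≈ 4.2587e-10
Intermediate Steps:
w(M) = M² + 14*M (w(M) = (M² + 13*M) + M = M² + 14*M)
I(X) = 2*X²*(14 + 2*X) (I(X) = ((X*2)*(14 + X*2))*X = ((2*X)*(14 + 2*X))*X = (2*X*(14 + 2*X))*X = 2*X²*(14 + 2*X))
1/(-132533 + I(835)) = 1/(-132533 + 4*835²*(7 + 835)) = 1/(-132533 + 4*697225*842) = 1/(-132533 + 2348253800) = 1/2348121267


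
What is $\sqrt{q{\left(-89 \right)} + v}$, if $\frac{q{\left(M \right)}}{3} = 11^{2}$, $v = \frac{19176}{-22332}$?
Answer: $\frac{\sqrt{1254211645}}{1861} \approx 19.03$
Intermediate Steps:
$v = - \frac{1598}{1861}$ ($v = 19176 \left(- \frac{1}{22332}\right) = - \frac{1598}{1861} \approx -0.85868$)
$q{\left(M \right)} = 363$ ($q{\left(M \right)} = 3 \cdot 11^{2} = 3 \cdot 121 = 363$)
$\sqrt{q{\left(-89 \right)} + v} = \sqrt{363 - \frac{1598}{1861}} = \sqrt{\frac{673945}{1861}} = \frac{\sqrt{1254211645}}{1861}$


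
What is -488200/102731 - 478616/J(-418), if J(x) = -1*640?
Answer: 6107031537/8218480 ≈ 743.08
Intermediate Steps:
J(x) = -640
-488200/102731 - 478616/J(-418) = -488200/102731 - 478616/(-640) = -488200*1/102731 - 478616*(-1/640) = -488200/102731 + 59827/80 = 6107031537/8218480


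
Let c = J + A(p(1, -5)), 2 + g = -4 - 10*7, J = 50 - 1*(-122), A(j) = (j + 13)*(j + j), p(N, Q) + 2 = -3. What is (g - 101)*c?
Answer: -16284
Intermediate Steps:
p(N, Q) = -5 (p(N, Q) = -2 - 3 = -5)
A(j) = 2*j*(13 + j) (A(j) = (13 + j)*(2*j) = 2*j*(13 + j))
J = 172 (J = 50 + 122 = 172)
g = -76 (g = -2 + (-4 - 10*7) = -2 + (-4 - 70) = -2 - 74 = -76)
c = 92 (c = 172 + 2*(-5)*(13 - 5) = 172 + 2*(-5)*8 = 172 - 80 = 92)
(g - 101)*c = (-76 - 101)*92 = -177*92 = -16284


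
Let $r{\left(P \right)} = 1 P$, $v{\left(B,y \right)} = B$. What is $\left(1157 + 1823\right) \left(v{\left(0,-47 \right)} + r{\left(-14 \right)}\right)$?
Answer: $-41720$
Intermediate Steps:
$r{\left(P \right)} = P$
$\left(1157 + 1823\right) \left(v{\left(0,-47 \right)} + r{\left(-14 \right)}\right) = \left(1157 + 1823\right) \left(0 - 14\right) = 2980 \left(-14\right) = -41720$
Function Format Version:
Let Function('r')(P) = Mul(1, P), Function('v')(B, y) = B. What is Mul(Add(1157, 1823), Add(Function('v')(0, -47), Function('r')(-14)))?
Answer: -41720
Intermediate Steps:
Function('r')(P) = P
Mul(Add(1157, 1823), Add(Function('v')(0, -47), Function('r')(-14))) = Mul(Add(1157, 1823), Add(0, -14)) = Mul(2980, -14) = -41720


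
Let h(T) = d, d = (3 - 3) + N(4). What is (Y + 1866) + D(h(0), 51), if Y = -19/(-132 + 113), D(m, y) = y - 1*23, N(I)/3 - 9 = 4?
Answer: 1895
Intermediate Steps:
N(I) = 39 (N(I) = 27 + 3*4 = 27 + 12 = 39)
d = 39 (d = (3 - 3) + 39 = 0 + 39 = 39)
h(T) = 39
D(m, y) = -23 + y (D(m, y) = y - 23 = -23 + y)
Y = 1 (Y = -19/(-19) = -19*(-1/19) = 1)
(Y + 1866) + D(h(0), 51) = (1 + 1866) + (-23 + 51) = 1867 + 28 = 1895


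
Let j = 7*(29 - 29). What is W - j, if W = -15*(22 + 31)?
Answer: -795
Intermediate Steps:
W = -795 (W = -15*53 = -795)
j = 0 (j = 7*0 = 0)
W - j = -795 - 1*0 = -795 + 0 = -795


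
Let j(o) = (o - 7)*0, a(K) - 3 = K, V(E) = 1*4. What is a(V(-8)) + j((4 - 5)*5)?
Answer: 7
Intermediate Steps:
V(E) = 4
a(K) = 3 + K
j(o) = 0 (j(o) = (-7 + o)*0 = 0)
a(V(-8)) + j((4 - 5)*5) = (3 + 4) + 0 = 7 + 0 = 7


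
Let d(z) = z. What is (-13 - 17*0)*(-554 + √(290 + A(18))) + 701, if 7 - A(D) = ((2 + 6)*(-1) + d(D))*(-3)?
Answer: 7903 - 13*√327 ≈ 7667.9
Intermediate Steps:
A(D) = -17 + 3*D (A(D) = 7 - ((2 + 6)*(-1) + D)*(-3) = 7 - (8*(-1) + D)*(-3) = 7 - (-8 + D)*(-3) = 7 - (24 - 3*D) = 7 + (-24 + 3*D) = -17 + 3*D)
(-13 - 17*0)*(-554 + √(290 + A(18))) + 701 = (-13 - 17*0)*(-554 + √(290 + (-17 + 3*18))) + 701 = (-13 + 0)*(-554 + √(290 + (-17 + 54))) + 701 = -13*(-554 + √(290 + 37)) + 701 = -13*(-554 + √327) + 701 = (7202 - 13*√327) + 701 = 7903 - 13*√327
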